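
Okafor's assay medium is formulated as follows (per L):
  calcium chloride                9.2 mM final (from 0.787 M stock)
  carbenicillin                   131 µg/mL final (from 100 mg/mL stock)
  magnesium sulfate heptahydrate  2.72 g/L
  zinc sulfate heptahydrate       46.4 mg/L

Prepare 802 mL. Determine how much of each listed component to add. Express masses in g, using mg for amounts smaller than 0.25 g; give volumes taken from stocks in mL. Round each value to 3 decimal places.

Working volume: 802 mL = 0.802 L.
calcium chloride: V = C2·V2/C1 = 9.2 mM × 802 mL ÷ 787 mM = 9.375 mL
carbenicillin: dilute stock: 131 µg/mL × 802 mL ÷ 100000 µg/mL = 1.051 mL
magnesium sulfate heptahydrate: 2.72 g/L × 0.802 L = 2.181 g
zinc sulfate heptahydrate: 46.4 mg/L × 0.802 L = 37.213 mg

calcium chloride 9.375 mL; carbenicillin 1.051 mL; magnesium sulfate heptahydrate 2.181 g; zinc sulfate heptahydrate 37.213 mg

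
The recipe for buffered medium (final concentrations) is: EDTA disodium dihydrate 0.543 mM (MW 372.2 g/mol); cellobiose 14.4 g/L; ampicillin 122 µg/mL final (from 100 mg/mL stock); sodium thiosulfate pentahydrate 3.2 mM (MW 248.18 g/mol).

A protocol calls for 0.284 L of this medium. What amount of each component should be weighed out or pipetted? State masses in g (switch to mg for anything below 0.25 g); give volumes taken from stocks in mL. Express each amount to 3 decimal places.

Scale factor relative to 1 L: 0.284.
EDTA disodium dihydrate: 0.543 mmol/L × 372.2 mg/mmol × 0.284 L = 57.398 mg
cellobiose: 14.4 g/L × 0.284 L = 4.090 g
ampicillin: dilute stock: 122 µg/mL × 284 mL ÷ 100000 µg/mL = 0.346 mL
sodium thiosulfate pentahydrate: 3.2 mmol/L × 248.18 mg/mmol × 0.284 L = 225.546 mg

EDTA disodium dihydrate 57.398 mg; cellobiose 4.090 g; ampicillin 0.346 mL; sodium thiosulfate pentahydrate 225.546 mg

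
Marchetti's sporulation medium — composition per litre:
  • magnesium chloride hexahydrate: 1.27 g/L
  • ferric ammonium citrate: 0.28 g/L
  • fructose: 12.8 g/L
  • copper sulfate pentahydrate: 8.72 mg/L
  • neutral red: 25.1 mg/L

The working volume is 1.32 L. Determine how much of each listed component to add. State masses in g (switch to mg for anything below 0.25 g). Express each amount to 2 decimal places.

Scale factor relative to 1 L: 1.32.
magnesium chloride hexahydrate: 1.27 g/L × 1.32 L = 1.68 g
ferric ammonium citrate: 0.28 g/L × 1.32 L = 0.37 g
fructose: 12.8 g/L × 1.32 L = 16.90 g
copper sulfate pentahydrate: 8.72 mg/L × 1.32 L = 11.51 mg
neutral red: 25.1 mg/L × 1.32 L = 33.13 mg

magnesium chloride hexahydrate 1.68 g; ferric ammonium citrate 0.37 g; fructose 16.90 g; copper sulfate pentahydrate 11.51 mg; neutral red 33.13 mg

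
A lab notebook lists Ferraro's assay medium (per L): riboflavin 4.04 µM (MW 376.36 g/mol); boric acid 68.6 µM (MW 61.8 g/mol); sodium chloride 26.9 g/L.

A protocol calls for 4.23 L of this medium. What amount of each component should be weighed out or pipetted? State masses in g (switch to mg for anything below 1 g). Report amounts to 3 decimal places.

Scale factor relative to 1 L: 4.23.
riboflavin: 4.04 µmol/L × 376.36 g/mol × 4.23 L ÷ 1000 = 6.432 mg
boric acid: 68.6 µmol/L × 61.8 g/mol × 4.23 L ÷ 1000 = 17.933 mg
sodium chloride: 26.9 g/L × 4.23 L = 113.787 g

riboflavin 6.432 mg; boric acid 17.933 mg; sodium chloride 113.787 g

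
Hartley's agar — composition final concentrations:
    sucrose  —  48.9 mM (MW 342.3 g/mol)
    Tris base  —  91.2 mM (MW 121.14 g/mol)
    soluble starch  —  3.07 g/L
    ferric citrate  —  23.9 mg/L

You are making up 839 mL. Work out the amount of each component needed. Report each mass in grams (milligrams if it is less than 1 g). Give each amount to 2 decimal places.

Scale factor relative to 1 L: 0.839.
sucrose: 48.9 mmol/L × 342.3 g/mol × 0.839 L ÷ 1000 = 14.04 g
Tris base: 91.2 mmol/L × 121.14 g/mol × 0.839 L ÷ 1000 = 9.27 g
soluble starch: 3.07 g/L × 0.839 L = 2.58 g
ferric citrate: 23.9 mg/L × 0.839 L = 20.05 mg

sucrose 14.04 g; Tris base 9.27 g; soluble starch 2.58 g; ferric citrate 20.05 mg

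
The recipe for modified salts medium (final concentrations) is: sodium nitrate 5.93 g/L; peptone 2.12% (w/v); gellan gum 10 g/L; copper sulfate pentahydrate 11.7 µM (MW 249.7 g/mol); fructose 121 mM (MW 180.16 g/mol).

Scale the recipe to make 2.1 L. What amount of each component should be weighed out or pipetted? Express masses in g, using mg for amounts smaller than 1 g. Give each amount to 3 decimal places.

Working volume: 2.1 L.
sodium nitrate: 5.93 g/L × 2.1 L = 12.453 g
peptone: 2.12 g per 100 mL × 2100 mL ÷ 100 = 44.520 g
gellan gum: 10 g/L × 2.1 L = 21.000 g
copper sulfate pentahydrate: 11.7 µmol/L × 249.7 g/mol × 2.1 L ÷ 1000 = 6.135 mg
fructose: 121 mmol/L × 180.16 g/mol × 2.1 L ÷ 1000 = 45.779 g

sodium nitrate 12.453 g; peptone 44.520 g; gellan gum 21.000 g; copper sulfate pentahydrate 6.135 mg; fructose 45.779 g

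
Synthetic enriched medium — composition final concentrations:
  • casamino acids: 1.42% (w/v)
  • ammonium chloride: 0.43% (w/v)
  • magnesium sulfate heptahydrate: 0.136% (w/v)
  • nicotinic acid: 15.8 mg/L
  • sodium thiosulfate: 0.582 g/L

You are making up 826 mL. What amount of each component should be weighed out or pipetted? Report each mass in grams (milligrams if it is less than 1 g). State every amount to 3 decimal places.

Working volume: 826 mL = 0.826 L.
casamino acids: 1.42% w/v = 14.2 g/L → 14.2 × 0.826 L = 11.729 g
ammonium chloride: 0.43 g per 100 mL × 826 mL ÷ 100 = 3.552 g
magnesium sulfate heptahydrate: 0.136% w/v = 1.36 g/L → 1.36 × 0.826 L = 1.123 g
nicotinic acid: 15.8 mg/L × 0.826 L = 13.051 mg
sodium thiosulfate: 0.582 g/L × 0.826 L = 0.480732 g = 480.732 mg

casamino acids 11.729 g; ammonium chloride 3.552 g; magnesium sulfate heptahydrate 1.123 g; nicotinic acid 13.051 mg; sodium thiosulfate 480.732 mg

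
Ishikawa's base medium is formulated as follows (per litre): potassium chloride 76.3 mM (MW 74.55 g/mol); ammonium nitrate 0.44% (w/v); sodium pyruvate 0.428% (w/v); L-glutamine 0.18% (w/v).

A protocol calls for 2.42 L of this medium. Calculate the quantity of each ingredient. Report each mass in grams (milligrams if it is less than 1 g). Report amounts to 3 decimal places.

potassium chloride 13.765 g; ammonium nitrate 10.648 g; sodium pyruvate 10.358 g; L-glutamine 4.356 g

Working volume: 2.42 L.
potassium chloride: 76.3 mmol/L × 74.55 g/mol × 2.42 L ÷ 1000 = 13.765 g
ammonium nitrate: 0.44% w/v = 4.4 g/L → 4.4 × 2.42 L = 10.648 g
sodium pyruvate: 0.428% w/v = 4.28 g/L → 4.28 × 2.42 L = 10.358 g
L-glutamine: 0.18 g per 100 mL × 2420 mL ÷ 100 = 4.356 g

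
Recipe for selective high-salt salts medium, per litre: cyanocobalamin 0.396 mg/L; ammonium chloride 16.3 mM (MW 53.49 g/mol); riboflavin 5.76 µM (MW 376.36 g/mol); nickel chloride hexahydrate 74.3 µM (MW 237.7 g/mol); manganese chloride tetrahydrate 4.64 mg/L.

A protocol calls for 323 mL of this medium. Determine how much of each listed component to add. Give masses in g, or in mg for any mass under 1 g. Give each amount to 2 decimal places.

cyanocobalamin 0.13 mg; ammonium chloride 281.62 mg; riboflavin 0.70 mg; nickel chloride hexahydrate 5.70 mg; manganese chloride tetrahydrate 1.50 mg

Target volume = 323 mL = 0.323 L.
cyanocobalamin: 0.396 mg/L × 0.323 L = 0.13 mg
ammonium chloride: 16.3 mmol/L × 53.49 mg/mmol × 0.323 L = 281.62 mg
riboflavin: 5.76 µmol/L × 376.36 g/mol × 0.323 L ÷ 1000 = 0.70 mg
nickel chloride hexahydrate: 74.3 µmol/L × 237.7 g/mol × 0.323 L ÷ 1000 = 5.70 mg
manganese chloride tetrahydrate: 4.64 mg/L × 0.323 L = 1.50 mg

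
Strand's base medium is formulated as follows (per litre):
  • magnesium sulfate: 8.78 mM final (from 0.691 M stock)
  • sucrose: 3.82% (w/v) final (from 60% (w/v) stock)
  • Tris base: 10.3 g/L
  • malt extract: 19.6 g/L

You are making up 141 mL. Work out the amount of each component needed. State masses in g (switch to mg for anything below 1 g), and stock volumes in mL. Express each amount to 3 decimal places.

magnesium sulfate 1.792 mL; sucrose 8.977 mL; Tris base 1.452 g; malt extract 2.764 g

Working volume: 141 mL = 0.141 L.
magnesium sulfate: dilute stock: 8.78 mM × 141 mL ÷ 691 mM = 1.792 mL
sucrose: dilute stock: 3.82% ÷ 60% × 141 mL = 8.977 mL
Tris base: 10.3 g/L × 0.141 L = 1.452 g
malt extract: 19.6 g/L × 0.141 L = 2.764 g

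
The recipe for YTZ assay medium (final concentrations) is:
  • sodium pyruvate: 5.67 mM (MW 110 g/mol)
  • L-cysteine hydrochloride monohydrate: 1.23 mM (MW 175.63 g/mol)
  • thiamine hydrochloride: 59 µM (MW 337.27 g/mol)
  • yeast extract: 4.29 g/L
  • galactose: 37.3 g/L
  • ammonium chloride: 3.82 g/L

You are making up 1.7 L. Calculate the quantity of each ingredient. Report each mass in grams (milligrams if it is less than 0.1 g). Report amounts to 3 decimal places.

Scale factor relative to 1 L: 1.7.
sodium pyruvate: 5.67 mmol/L × 110 g/mol × 1.7 L ÷ 1000 = 1.060 g
L-cysteine hydrochloride monohydrate: 1.23 mmol/L × 175.63 g/mol × 1.7 L ÷ 1000 = 0.367 g
thiamine hydrochloride: 59 µmol/L × 337.27 g/mol × 1.7 L ÷ 1000 = 33.828 mg
yeast extract: 4.29 g/L × 1.7 L = 7.293 g
galactose: 37.3 g/L × 1.7 L = 63.410 g
ammonium chloride: 3.82 g/L × 1.7 L = 6.494 g

sodium pyruvate 1.060 g; L-cysteine hydrochloride monohydrate 0.367 g; thiamine hydrochloride 33.828 mg; yeast extract 7.293 g; galactose 63.410 g; ammonium chloride 6.494 g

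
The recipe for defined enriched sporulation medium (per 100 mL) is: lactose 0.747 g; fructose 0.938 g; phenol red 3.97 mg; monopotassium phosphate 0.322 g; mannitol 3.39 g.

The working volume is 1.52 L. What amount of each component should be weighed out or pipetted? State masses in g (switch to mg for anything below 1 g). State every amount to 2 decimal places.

lactose 11.35 g; fructose 14.26 g; phenol red 60.34 mg; monopotassium phosphate 4.89 g; mannitol 51.53 g

Scale factor = 1520 mL / 100 mL = 15.2.
lactose: 0.747 g × (1520 mL / 100 mL) = 11.35 g
fructose: 0.938 g × (1520 mL / 100 mL) = 14.26 g
phenol red: 3.97 mg × (1520 mL / 100 mL) = 60.34 mg
monopotassium phosphate: 0.322 g × (1520 mL / 100 mL) = 4.89 g
mannitol: 3.39 g × (1520 mL / 100 mL) = 51.53 g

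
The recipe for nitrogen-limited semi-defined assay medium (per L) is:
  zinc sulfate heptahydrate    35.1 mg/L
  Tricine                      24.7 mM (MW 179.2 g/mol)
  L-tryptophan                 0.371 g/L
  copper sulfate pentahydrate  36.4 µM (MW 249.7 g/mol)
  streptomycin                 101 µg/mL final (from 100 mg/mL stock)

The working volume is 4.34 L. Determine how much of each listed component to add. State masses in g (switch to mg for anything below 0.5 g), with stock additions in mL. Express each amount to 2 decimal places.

Scale factor relative to 1 L: 4.34.
zinc sulfate heptahydrate: 35.1 mg/L × 4.34 L = 152.33 mg
Tricine: 24.7 mmol/L × 179.2 g/mol × 4.34 L ÷ 1000 = 19.21 g
L-tryptophan: 0.371 g/L × 4.34 L = 1.61 g
copper sulfate pentahydrate: 36.4 µmol/L × 249.7 g/mol × 4.34 L ÷ 1000 = 39.45 mg
streptomycin: dilute stock: 101 µg/mL × 4340 mL ÷ 100000 µg/mL = 4.38 mL

zinc sulfate heptahydrate 152.33 mg; Tricine 19.21 g; L-tryptophan 1.61 g; copper sulfate pentahydrate 39.45 mg; streptomycin 4.38 mL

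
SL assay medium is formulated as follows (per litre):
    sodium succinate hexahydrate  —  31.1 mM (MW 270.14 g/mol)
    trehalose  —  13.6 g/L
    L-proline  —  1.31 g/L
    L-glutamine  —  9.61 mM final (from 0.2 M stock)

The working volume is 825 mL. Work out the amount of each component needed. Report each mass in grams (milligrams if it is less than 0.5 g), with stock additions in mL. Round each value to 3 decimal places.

sodium succinate hexahydrate 6.931 g; trehalose 11.220 g; L-proline 1.081 g; L-glutamine 39.641 mL

Target volume = 825 mL = 0.825 L.
sodium succinate hexahydrate: 31.1 mmol/L × 270.14 g/mol × 0.825 L ÷ 1000 = 6.931 g
trehalose: 13.6 g/L × 0.825 L = 11.220 g
L-proline: 1.31 g/L × 0.825 L = 1.081 g
L-glutamine: C1V1 = C2V2 → 9.61 mM × 825 mL ÷ 200 mM = 39.641 mL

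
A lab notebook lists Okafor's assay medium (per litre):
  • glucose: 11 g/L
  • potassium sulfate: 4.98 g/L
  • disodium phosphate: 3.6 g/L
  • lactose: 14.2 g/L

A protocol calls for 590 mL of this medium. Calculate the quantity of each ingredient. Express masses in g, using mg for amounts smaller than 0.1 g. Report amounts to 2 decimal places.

glucose 6.49 g; potassium sulfate 2.94 g; disodium phosphate 2.12 g; lactose 8.38 g

Working volume: 590 mL = 0.59 L.
glucose: 11 g/L × 0.59 L = 6.49 g
potassium sulfate: 4.98 g/L × 0.59 L = 2.94 g
disodium phosphate: 3.6 g/L × 0.59 L = 2.12 g
lactose: 14.2 g/L × 0.59 L = 8.38 g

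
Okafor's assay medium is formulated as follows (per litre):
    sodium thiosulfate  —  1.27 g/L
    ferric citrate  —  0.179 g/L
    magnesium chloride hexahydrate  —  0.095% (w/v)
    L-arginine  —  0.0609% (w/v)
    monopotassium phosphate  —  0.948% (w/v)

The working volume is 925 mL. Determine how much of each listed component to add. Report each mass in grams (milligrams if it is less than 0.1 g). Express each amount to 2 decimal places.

sodium thiosulfate 1.17 g; ferric citrate 0.17 g; magnesium chloride hexahydrate 0.88 g; L-arginine 0.56 g; monopotassium phosphate 8.77 g

Target volume = 925 mL = 0.925 L.
sodium thiosulfate: 1.27 g/L × 0.925 L = 1.17 g
ferric citrate: 0.179 g/L × 0.925 L = 0.17 g
magnesium chloride hexahydrate: 0.095% w/v = 0.95 g/L → 0.95 × 0.925 L = 0.88 g
L-arginine: 0.0609 g per 100 mL × 925 mL ÷ 100 = 0.56 g
monopotassium phosphate: 0.948 g per 100 mL × 925 mL ÷ 100 = 8.77 g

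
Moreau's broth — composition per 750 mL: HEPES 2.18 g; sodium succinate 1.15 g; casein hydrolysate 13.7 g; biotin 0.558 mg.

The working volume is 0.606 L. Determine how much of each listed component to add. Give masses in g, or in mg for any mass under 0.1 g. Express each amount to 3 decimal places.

HEPES 1.761 g; sodium succinate 0.929 g; casein hydrolysate 11.070 g; biotin 0.451 mg

Scale factor = 606 mL / 750 mL = 0.808.
HEPES: 2.18 g × (606 mL / 750 mL) = 1.761 g
sodium succinate: 1.15 g × (606 mL / 750 mL) = 0.929 g
casein hydrolysate: 13.7 g × (606 mL / 750 mL) = 11.070 g
biotin: 0.558 mg × (606 mL / 750 mL) = 0.451 mg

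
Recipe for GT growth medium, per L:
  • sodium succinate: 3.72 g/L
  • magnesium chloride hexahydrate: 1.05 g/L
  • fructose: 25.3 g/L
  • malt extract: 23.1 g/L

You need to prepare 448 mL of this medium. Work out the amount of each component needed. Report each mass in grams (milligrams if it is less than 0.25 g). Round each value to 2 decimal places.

Target volume = 448 mL = 0.448 L.
sodium succinate: 3.72 g/L × 0.448 L = 1.67 g
magnesium chloride hexahydrate: 1.05 g/L × 0.448 L = 0.47 g
fructose: 25.3 g/L × 0.448 L = 11.33 g
malt extract: 23.1 g/L × 0.448 L = 10.35 g

sodium succinate 1.67 g; magnesium chloride hexahydrate 0.47 g; fructose 11.33 g; malt extract 10.35 g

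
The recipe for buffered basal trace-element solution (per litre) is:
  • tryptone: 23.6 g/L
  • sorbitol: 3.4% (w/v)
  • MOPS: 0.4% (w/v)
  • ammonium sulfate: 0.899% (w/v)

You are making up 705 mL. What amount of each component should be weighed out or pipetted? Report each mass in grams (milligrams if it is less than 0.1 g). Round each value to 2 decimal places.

tryptone 16.64 g; sorbitol 23.97 g; MOPS 2.82 g; ammonium sulfate 6.34 g

Target volume = 705 mL = 0.705 L.
tryptone: 23.6 g/L × 0.705 L = 16.64 g
sorbitol: 3.4% w/v = 34 g/L → 34 × 0.705 L = 23.97 g
MOPS: 0.4% w/v = 4 g/L → 4 × 0.705 L = 2.82 g
ammonium sulfate: 0.899% w/v = 8.99 g/L → 8.99 × 0.705 L = 6.34 g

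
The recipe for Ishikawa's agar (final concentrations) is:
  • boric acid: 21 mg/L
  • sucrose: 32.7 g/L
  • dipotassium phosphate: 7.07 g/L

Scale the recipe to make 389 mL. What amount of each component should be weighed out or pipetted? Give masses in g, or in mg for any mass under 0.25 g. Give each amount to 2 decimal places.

Scale factor relative to 1 L: 0.389.
boric acid: 21 mg/L × 0.389 L = 8.17 mg
sucrose: 32.7 g/L × 0.389 L = 12.72 g
dipotassium phosphate: 7.07 g/L × 0.389 L = 2.75 g

boric acid 8.17 mg; sucrose 12.72 g; dipotassium phosphate 2.75 g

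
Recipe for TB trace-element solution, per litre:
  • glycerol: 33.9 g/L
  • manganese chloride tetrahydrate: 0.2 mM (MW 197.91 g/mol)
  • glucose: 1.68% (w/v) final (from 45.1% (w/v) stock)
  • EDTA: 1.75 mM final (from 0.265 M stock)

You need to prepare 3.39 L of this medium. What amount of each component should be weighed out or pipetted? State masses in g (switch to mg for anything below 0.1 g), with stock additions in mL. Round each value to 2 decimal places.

Scale factor relative to 1 L: 3.39.
glycerol: 33.9 g/L × 3.39 L = 114.92 g
manganese chloride tetrahydrate: 0.2 mmol/L × 197.91 g/mol × 3.39 L ÷ 1000 = 0.13 g
glucose: C1V1 = C2V2 → 1.68% ÷ 45.1% × 3390 mL = 126.28 mL
EDTA: V = C2·V2/C1 = 1.75 mM × 3390 mL ÷ 265 mM = 22.39 mL

glycerol 114.92 g; manganese chloride tetrahydrate 0.13 g; glucose 126.28 mL; EDTA 22.39 mL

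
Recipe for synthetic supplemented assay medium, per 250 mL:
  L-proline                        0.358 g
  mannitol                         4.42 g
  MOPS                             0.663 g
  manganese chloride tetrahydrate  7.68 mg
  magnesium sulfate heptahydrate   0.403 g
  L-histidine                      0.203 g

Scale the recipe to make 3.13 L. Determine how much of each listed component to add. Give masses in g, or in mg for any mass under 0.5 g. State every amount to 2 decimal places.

Ratio of target to recipe volume: 3130 / 250 = 12.52.
L-proline: 0.358 g × (3130 mL / 250 mL) = 4.48 g
mannitol: 4.42 g × (3130 mL / 250 mL) = 55.34 g
MOPS: 0.663 g × (3130 mL / 250 mL) = 8.30 g
manganese chloride tetrahydrate: 7.68 mg × (3130 mL / 250 mL) = 96.15 mg
magnesium sulfate heptahydrate: 0.403 g × (3130 mL / 250 mL) = 5.05 g
L-histidine: 0.203 g × (3130 mL / 250 mL) = 2.54 g

L-proline 4.48 g; mannitol 55.34 g; MOPS 8.30 g; manganese chloride tetrahydrate 96.15 mg; magnesium sulfate heptahydrate 5.05 g; L-histidine 2.54 g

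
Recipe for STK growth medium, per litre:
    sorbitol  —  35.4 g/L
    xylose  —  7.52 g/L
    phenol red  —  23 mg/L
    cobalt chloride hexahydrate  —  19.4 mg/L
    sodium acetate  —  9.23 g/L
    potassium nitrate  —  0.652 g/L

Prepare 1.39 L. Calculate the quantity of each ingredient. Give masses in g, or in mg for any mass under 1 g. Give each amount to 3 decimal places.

Scale factor relative to 1 L: 1.39.
sorbitol: 35.4 g/L × 1.39 L = 49.206 g
xylose: 7.52 g/L × 1.39 L = 10.453 g
phenol red: 23 mg/L × 1.39 L = 31.970 mg
cobalt chloride hexahydrate: 19.4 mg/L × 1.39 L = 26.966 mg
sodium acetate: 9.23 g/L × 1.39 L = 12.830 g
potassium nitrate: 0.652 g/L × 1.39 L = 0.90628 g = 906.280 mg

sorbitol 49.206 g; xylose 10.453 g; phenol red 31.970 mg; cobalt chloride hexahydrate 26.966 mg; sodium acetate 12.830 g; potassium nitrate 906.280 mg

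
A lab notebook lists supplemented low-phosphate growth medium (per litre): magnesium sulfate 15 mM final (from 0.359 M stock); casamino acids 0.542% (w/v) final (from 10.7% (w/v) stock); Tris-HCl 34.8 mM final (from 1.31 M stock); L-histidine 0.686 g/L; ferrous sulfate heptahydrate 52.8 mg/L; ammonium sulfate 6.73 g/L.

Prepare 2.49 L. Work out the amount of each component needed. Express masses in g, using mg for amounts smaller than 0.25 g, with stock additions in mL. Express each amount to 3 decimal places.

Scale factor relative to 1 L: 2.49.
magnesium sulfate: dilute stock: 15 mM × 2490 mL ÷ 359 mM = 104.039 mL
casamino acids: C1V1 = C2V2 → 0.542% ÷ 10.7% × 2490 mL = 126.129 mL
Tris-HCl: C1V1 = C2V2 → 34.8 mM × 2490 mL ÷ 1310 mM = 66.147 mL
L-histidine: 0.686 g/L × 2.49 L = 1.708 g
ferrous sulfate heptahydrate: 52.8 mg/L × 2.49 L = 131.472 mg
ammonium sulfate: 6.73 g/L × 2.49 L = 16.758 g

magnesium sulfate 104.039 mL; casamino acids 126.129 mL; Tris-HCl 66.147 mL; L-histidine 1.708 g; ferrous sulfate heptahydrate 131.472 mg; ammonium sulfate 16.758 g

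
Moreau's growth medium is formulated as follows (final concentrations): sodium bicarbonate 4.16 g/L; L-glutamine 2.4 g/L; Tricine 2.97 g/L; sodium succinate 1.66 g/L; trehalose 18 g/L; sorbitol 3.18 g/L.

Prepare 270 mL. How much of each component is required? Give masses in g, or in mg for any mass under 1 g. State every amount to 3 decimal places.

sodium bicarbonate 1.123 g; L-glutamine 648.000 mg; Tricine 801.900 mg; sodium succinate 448.200 mg; trehalose 4.860 g; sorbitol 858.600 mg

Working volume: 270 mL = 0.27 L.
sodium bicarbonate: 4.16 g/L × 0.27 L = 1.123 g
L-glutamine: 2.4 g/L × 0.27 L = 0.648 g = 648.000 mg
Tricine: 2.97 g/L × 0.27 L = 0.8019 g = 801.900 mg
sodium succinate: 1.66 g/L × 0.27 L = 0.4482 g = 448.200 mg
trehalose: 18 g/L × 0.27 L = 4.860 g
sorbitol: 3.18 g/L × 0.27 L = 0.8586 g = 858.600 mg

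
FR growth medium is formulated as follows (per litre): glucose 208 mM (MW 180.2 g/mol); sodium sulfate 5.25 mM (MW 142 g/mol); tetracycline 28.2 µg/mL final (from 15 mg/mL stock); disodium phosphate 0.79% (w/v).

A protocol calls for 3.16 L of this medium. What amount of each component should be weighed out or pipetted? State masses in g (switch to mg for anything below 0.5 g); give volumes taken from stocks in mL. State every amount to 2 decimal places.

glucose 118.44 g; sodium sulfate 2.36 g; tetracycline 5.94 mL; disodium phosphate 24.96 g

Working volume: 3.16 L.
glucose: 208 mmol/L × 180.2 g/mol × 3.16 L ÷ 1000 = 118.44 g
sodium sulfate: 5.25 mmol/L × 142 g/mol × 3.16 L ÷ 1000 = 2.36 g
tetracycline: C1V1 = C2V2 → 28.2 µg/mL × 3160 mL ÷ 15000 µg/mL = 5.94 mL
disodium phosphate: 0.79 g per 100 mL × 3160 mL ÷ 100 = 24.96 g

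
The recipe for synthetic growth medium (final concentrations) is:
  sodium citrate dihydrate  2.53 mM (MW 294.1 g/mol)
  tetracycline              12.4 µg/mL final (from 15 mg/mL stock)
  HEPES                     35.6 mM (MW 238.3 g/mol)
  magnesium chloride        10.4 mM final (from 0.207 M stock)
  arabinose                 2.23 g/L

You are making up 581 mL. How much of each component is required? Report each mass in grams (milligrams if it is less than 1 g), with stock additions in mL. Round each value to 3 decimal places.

sodium citrate dihydrate 432.306 mg; tetracycline 0.480 mL; HEPES 4.929 g; magnesium chloride 29.190 mL; arabinose 1.296 g

Working volume: 581 mL = 0.581 L.
sodium citrate dihydrate: 2.53 mmol/L × 294.1 mg/mmol × 0.581 L = 432.306 mg
tetracycline: V = C2·V2/C1 = 12.4 µg/mL × 581 mL ÷ 15000 µg/mL = 0.480 mL
HEPES: 35.6 mmol/L × 238.3 g/mol × 0.581 L ÷ 1000 = 4.929 g
magnesium chloride: V = C2·V2/C1 = 10.4 mM × 581 mL ÷ 207 mM = 29.190 mL
arabinose: 2.23 g/L × 0.581 L = 1.296 g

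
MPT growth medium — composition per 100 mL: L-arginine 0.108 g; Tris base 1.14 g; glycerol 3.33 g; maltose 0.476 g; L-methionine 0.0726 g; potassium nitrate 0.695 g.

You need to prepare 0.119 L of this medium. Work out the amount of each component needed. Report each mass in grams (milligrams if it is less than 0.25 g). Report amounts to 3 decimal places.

L-arginine 128.520 mg; Tris base 1.357 g; glycerol 3.963 g; maltose 0.566 g; L-methionine 86.394 mg; potassium nitrate 0.827 g

Scale factor = 119 mL / 100 mL = 1.19.
L-arginine: 0.108 g × (119 mL / 100 mL) = 0.12852 g = 128.520 mg
Tris base: 1.14 g × (119 mL / 100 mL) = 1.357 g
glycerol: 3.33 g × (119 mL / 100 mL) = 3.963 g
maltose: 0.476 g × (119 mL / 100 mL) = 0.566 g
L-methionine: 0.0726 g × (119 mL / 100 mL) = 0.086394 g = 86.394 mg
potassium nitrate: 0.695 g × (119 mL / 100 mL) = 0.827 g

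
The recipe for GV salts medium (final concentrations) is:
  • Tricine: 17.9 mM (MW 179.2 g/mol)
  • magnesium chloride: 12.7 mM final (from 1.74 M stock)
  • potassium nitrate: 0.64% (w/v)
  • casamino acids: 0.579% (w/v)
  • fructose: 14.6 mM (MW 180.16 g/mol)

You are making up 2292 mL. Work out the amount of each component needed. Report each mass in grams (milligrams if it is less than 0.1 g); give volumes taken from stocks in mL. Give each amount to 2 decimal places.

Tricine 7.35 g; magnesium chloride 16.73 mL; potassium nitrate 14.67 g; casamino acids 13.27 g; fructose 6.03 g

Target volume = 2292 mL = 2.292 L.
Tricine: 17.9 mmol/L × 179.2 g/mol × 2.292 L ÷ 1000 = 7.35 g
magnesium chloride: C1V1 = C2V2 → 12.7 mM × 2292 mL ÷ 1740 mM = 16.73 mL
potassium nitrate: 0.64 g per 100 mL × 2292 mL ÷ 100 = 14.67 g
casamino acids: 0.579 g per 100 mL × 2292 mL ÷ 100 = 13.27 g
fructose: 14.6 mmol/L × 180.16 g/mol × 2.292 L ÷ 1000 = 6.03 g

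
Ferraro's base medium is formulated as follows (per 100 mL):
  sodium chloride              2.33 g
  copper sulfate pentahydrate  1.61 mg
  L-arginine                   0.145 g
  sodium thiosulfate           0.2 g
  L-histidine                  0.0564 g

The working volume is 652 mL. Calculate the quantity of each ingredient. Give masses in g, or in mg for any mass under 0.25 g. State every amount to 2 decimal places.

sodium chloride 15.19 g; copper sulfate pentahydrate 10.50 mg; L-arginine 0.95 g; sodium thiosulfate 1.30 g; L-histidine 0.37 g

Scale factor = 652 mL / 100 mL = 6.52.
sodium chloride: 2.33 g × (652 mL / 100 mL) = 15.19 g
copper sulfate pentahydrate: 1.61 mg × (652 mL / 100 mL) = 10.50 mg
L-arginine: 0.145 g × (652 mL / 100 mL) = 0.95 g
sodium thiosulfate: 0.2 g × (652 mL / 100 mL) = 1.30 g
L-histidine: 0.0564 g × (652 mL / 100 mL) = 0.37 g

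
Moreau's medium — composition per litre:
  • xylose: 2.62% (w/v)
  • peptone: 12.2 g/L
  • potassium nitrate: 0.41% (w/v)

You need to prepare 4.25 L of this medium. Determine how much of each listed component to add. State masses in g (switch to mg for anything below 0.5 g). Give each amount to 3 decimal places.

xylose 111.350 g; peptone 51.850 g; potassium nitrate 17.425 g

Scale factor relative to 1 L: 4.25.
xylose: 2.62 g per 100 mL × 4250 mL ÷ 100 = 111.350 g
peptone: 12.2 g/L × 4.25 L = 51.850 g
potassium nitrate: 0.41% w/v = 4.1 g/L → 4.1 × 4.25 L = 17.425 g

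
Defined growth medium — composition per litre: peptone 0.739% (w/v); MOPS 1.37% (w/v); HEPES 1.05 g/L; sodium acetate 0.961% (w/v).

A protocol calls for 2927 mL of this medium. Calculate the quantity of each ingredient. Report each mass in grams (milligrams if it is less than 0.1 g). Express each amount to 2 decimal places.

peptone 21.63 g; MOPS 40.10 g; HEPES 3.07 g; sodium acetate 28.13 g

Scale factor relative to 1 L: 2.927.
peptone: 0.739% w/v = 7.39 g/L → 7.39 × 2.927 L = 21.63 g
MOPS: 1.37 g per 100 mL × 2927 mL ÷ 100 = 40.10 g
HEPES: 1.05 g/L × 2.927 L = 3.07 g
sodium acetate: 0.961% w/v = 9.61 g/L → 9.61 × 2.927 L = 28.13 g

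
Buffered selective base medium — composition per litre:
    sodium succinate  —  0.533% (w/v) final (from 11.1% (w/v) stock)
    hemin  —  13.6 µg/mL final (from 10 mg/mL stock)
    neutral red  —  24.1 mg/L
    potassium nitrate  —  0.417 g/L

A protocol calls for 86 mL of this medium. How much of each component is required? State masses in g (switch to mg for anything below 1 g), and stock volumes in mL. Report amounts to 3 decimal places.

Scale factor relative to 1 L: 0.086.
sodium succinate: V = C2·V2/C1 = 0.533% ÷ 11.1% × 86 mL = 4.130 mL
hemin: C1V1 = C2V2 → 13.6 µg/mL × 86 mL ÷ 10000 µg/mL = 0.117 mL
neutral red: 24.1 mg/L × 0.086 L = 2.073 mg
potassium nitrate: 0.417 g/L × 0.086 L = 0.035862 g = 35.862 mg

sodium succinate 4.130 mL; hemin 0.117 mL; neutral red 2.073 mg; potassium nitrate 35.862 mg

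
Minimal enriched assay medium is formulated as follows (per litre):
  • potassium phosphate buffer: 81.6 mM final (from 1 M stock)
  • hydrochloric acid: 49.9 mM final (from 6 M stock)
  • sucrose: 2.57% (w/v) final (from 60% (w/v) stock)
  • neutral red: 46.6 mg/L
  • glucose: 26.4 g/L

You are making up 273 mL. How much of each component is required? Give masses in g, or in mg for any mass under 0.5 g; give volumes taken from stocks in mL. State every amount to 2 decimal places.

Scale factor relative to 1 L: 0.273.
potassium phosphate buffer: dilute stock: 81.6 mM × 273 mL ÷ 1000 mM = 22.28 mL
hydrochloric acid: dilute stock: 49.9 mM × 273 mL ÷ 6000 mM = 2.27 mL
sucrose: C1V1 = C2V2 → 2.57% ÷ 60% × 273 mL = 11.69 mL
neutral red: 46.6 mg/L × 0.273 L = 12.72 mg
glucose: 26.4 g/L × 0.273 L = 7.21 g

potassium phosphate buffer 22.28 mL; hydrochloric acid 2.27 mL; sucrose 11.69 mL; neutral red 12.72 mg; glucose 7.21 g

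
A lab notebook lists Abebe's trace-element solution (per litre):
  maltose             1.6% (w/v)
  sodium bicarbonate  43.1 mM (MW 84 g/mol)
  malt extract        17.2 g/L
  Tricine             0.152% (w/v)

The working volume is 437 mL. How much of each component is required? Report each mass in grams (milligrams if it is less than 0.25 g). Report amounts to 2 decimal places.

maltose 6.99 g; sodium bicarbonate 1.58 g; malt extract 7.52 g; Tricine 0.66 g

Scale factor relative to 1 L: 0.437.
maltose: 1.6 g per 100 mL × 437 mL ÷ 100 = 6.99 g
sodium bicarbonate: 43.1 mmol/L × 84 g/mol × 0.437 L ÷ 1000 = 1.58 g
malt extract: 17.2 g/L × 0.437 L = 7.52 g
Tricine: 0.152 g per 100 mL × 437 mL ÷ 100 = 0.66 g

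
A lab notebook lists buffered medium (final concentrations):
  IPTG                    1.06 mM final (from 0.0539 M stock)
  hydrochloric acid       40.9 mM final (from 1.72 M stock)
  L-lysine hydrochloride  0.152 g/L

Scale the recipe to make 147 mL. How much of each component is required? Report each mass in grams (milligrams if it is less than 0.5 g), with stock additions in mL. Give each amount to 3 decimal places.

IPTG 2.891 mL; hydrochloric acid 3.496 mL; L-lysine hydrochloride 22.344 mg

Working volume: 147 mL = 0.147 L.
IPTG: C1V1 = C2V2 → 1.06 mM × 147 mL ÷ 53.9 mM = 2.891 mL
hydrochloric acid: V = C2·V2/C1 = 40.9 mM × 147 mL ÷ 1720 mM = 3.496 mL
L-lysine hydrochloride: 0.152 g/L × 0.147 L = 0.022344 g = 22.344 mg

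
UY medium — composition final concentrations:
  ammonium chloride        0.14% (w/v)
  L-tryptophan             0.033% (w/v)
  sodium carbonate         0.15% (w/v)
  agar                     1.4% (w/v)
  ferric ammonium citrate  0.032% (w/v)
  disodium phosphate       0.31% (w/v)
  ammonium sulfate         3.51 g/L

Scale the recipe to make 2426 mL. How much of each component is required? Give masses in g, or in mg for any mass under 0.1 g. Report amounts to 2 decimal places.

ammonium chloride 3.40 g; L-tryptophan 0.80 g; sodium carbonate 3.64 g; agar 33.96 g; ferric ammonium citrate 0.78 g; disodium phosphate 7.52 g; ammonium sulfate 8.52 g

Scale factor relative to 1 L: 2.426.
ammonium chloride: 0.14% w/v = 1.4 g/L → 1.4 × 2.426 L = 3.40 g
L-tryptophan: 0.033% w/v = 0.33 g/L → 0.33 × 2.426 L = 0.80 g
sodium carbonate: 0.15% w/v = 1.5 g/L → 1.5 × 2.426 L = 3.64 g
agar: 1.4 g per 100 mL × 2426 mL ÷ 100 = 33.96 g
ferric ammonium citrate: 0.032% w/v = 0.32 g/L → 0.32 × 2.426 L = 0.78 g
disodium phosphate: 0.31% w/v = 3.1 g/L → 3.1 × 2.426 L = 7.52 g
ammonium sulfate: 3.51 g/L × 2.426 L = 8.52 g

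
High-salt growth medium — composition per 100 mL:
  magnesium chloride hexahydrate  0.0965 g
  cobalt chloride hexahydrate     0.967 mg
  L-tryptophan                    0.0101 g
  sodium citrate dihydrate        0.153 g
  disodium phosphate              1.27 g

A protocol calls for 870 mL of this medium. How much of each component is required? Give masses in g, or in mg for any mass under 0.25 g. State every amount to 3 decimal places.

magnesium chloride hexahydrate 0.840 g; cobalt chloride hexahydrate 8.413 mg; L-tryptophan 87.870 mg; sodium citrate dihydrate 1.331 g; disodium phosphate 11.049 g

Scale factor = 870 mL / 100 mL = 8.7.
magnesium chloride hexahydrate: 0.0965 g × (870 mL / 100 mL) = 0.840 g
cobalt chloride hexahydrate: 0.967 mg × (870 mL / 100 mL) = 8.413 mg
L-tryptophan: 0.0101 g × (870 mL / 100 mL) = 0.08787 g = 87.870 mg
sodium citrate dihydrate: 0.153 g × (870 mL / 100 mL) = 1.331 g
disodium phosphate: 1.27 g × (870 mL / 100 mL) = 11.049 g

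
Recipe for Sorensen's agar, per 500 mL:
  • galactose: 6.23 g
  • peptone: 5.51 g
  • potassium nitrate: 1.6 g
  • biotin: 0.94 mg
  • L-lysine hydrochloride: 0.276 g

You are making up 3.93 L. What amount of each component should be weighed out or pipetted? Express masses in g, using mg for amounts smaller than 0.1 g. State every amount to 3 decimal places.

Ratio of target to recipe volume: 3930 / 500 = 7.86.
galactose: 6.23 g × (3930 mL / 500 mL) = 48.968 g
peptone: 5.51 g × (3930 mL / 500 mL) = 43.309 g
potassium nitrate: 1.6 g × (3930 mL / 500 mL) = 12.576 g
biotin: 0.94 mg × (3930 mL / 500 mL) = 7.388 mg
L-lysine hydrochloride: 0.276 g × (3930 mL / 500 mL) = 2.169 g

galactose 48.968 g; peptone 43.309 g; potassium nitrate 12.576 g; biotin 7.388 mg; L-lysine hydrochloride 2.169 g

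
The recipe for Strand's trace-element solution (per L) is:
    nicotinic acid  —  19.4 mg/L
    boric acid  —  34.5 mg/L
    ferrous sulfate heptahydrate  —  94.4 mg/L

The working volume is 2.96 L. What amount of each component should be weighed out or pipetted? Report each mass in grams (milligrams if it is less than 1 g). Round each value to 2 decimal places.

Working volume: 2.96 L.
nicotinic acid: 19.4 mg/L × 2.96 L = 57.42 mg
boric acid: 34.5 mg/L × 2.96 L = 102.12 mg
ferrous sulfate heptahydrate: 94.4 mg/L × 2.96 L = 279.42 mg

nicotinic acid 57.42 mg; boric acid 102.12 mg; ferrous sulfate heptahydrate 279.42 mg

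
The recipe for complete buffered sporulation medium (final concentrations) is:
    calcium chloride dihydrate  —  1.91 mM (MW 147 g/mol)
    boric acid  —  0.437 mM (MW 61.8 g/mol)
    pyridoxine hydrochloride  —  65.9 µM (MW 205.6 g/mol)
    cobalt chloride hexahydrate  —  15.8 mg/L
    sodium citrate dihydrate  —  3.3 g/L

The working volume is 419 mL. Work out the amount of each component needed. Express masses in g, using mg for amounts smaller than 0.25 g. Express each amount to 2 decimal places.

Scale factor relative to 1 L: 0.419.
calcium chloride dihydrate: 1.91 mmol/L × 147 mg/mmol × 0.419 L = 117.64 mg
boric acid: 0.437 mmol/L × 61.8 mg/mmol × 0.419 L = 11.32 mg
pyridoxine hydrochloride: 65.9 µmol/L × 205.6 g/mol × 0.419 L ÷ 1000 = 5.68 mg
cobalt chloride hexahydrate: 15.8 mg/L × 0.419 L = 6.62 mg
sodium citrate dihydrate: 3.3 g/L × 0.419 L = 1.38 g

calcium chloride dihydrate 117.64 mg; boric acid 11.32 mg; pyridoxine hydrochloride 5.68 mg; cobalt chloride hexahydrate 6.62 mg; sodium citrate dihydrate 1.38 g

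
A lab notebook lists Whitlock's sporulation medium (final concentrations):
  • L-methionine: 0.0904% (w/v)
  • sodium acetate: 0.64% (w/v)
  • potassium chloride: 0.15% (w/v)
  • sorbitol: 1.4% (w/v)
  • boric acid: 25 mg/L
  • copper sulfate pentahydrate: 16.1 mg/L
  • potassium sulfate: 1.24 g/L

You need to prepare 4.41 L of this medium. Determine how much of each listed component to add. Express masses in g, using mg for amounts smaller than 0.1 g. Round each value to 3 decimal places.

L-methionine 3.987 g; sodium acetate 28.224 g; potassium chloride 6.615 g; sorbitol 61.740 g; boric acid 0.110 g; copper sulfate pentahydrate 71.001 mg; potassium sulfate 5.468 g

Working volume: 4.41 L.
L-methionine: 0.0904% w/v = 0.904 g/L → 0.904 × 4.41 L = 3.987 g
sodium acetate: 0.64% w/v = 6.4 g/L → 6.4 × 4.41 L = 28.224 g
potassium chloride: 0.15% w/v = 1.5 g/L → 1.5 × 4.41 L = 6.615 g
sorbitol: 1.4% w/v = 14 g/L → 14 × 4.41 L = 61.740 g
boric acid: 25 mg/L × 4.41 L = 110.25 mg = 0.110 g
copper sulfate pentahydrate: 16.1 mg/L × 4.41 L = 71.001 mg
potassium sulfate: 1.24 g/L × 4.41 L = 5.468 g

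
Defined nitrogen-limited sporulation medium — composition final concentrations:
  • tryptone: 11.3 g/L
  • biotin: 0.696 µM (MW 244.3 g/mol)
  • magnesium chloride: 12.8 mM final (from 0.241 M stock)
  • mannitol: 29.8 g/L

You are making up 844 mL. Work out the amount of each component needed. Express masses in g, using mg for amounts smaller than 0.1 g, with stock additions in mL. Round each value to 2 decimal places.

Working volume: 844 mL = 0.844 L.
tryptone: 11.3 g/L × 0.844 L = 9.54 g
biotin: 0.696 µmol/L × 244.3 g/mol × 0.844 L ÷ 1000 = 0.14 mg
magnesium chloride: V = C2·V2/C1 = 12.8 mM × 844 mL ÷ 241 mM = 44.83 mL
mannitol: 29.8 g/L × 0.844 L = 25.15 g

tryptone 9.54 g; biotin 0.14 mg; magnesium chloride 44.83 mL; mannitol 25.15 g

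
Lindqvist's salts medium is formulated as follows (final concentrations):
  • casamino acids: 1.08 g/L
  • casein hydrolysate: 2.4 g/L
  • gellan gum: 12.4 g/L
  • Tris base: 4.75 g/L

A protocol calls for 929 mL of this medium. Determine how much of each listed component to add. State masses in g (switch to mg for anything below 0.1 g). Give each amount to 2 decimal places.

casamino acids 1.00 g; casein hydrolysate 2.23 g; gellan gum 11.52 g; Tris base 4.41 g

Working volume: 929 mL = 0.929 L.
casamino acids: 1.08 g/L × 0.929 L = 1.00 g
casein hydrolysate: 2.4 g/L × 0.929 L = 2.23 g
gellan gum: 12.4 g/L × 0.929 L = 11.52 g
Tris base: 4.75 g/L × 0.929 L = 4.41 g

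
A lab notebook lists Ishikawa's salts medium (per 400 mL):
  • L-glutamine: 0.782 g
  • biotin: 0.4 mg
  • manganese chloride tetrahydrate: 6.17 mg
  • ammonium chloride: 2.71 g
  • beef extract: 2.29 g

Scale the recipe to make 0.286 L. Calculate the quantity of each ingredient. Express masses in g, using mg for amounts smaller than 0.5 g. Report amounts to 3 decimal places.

Ratio of target to recipe volume: 286 / 400 = 0.715.
L-glutamine: 0.782 g × (286 mL / 400 mL) = 0.559 g
biotin: 0.4 mg × (286 mL / 400 mL) = 0.286 mg
manganese chloride tetrahydrate: 6.17 mg × (286 mL / 400 mL) = 4.412 mg
ammonium chloride: 2.71 g × (286 mL / 400 mL) = 1.938 g
beef extract: 2.29 g × (286 mL / 400 mL) = 1.637 g

L-glutamine 0.559 g; biotin 0.286 mg; manganese chloride tetrahydrate 4.412 mg; ammonium chloride 1.938 g; beef extract 1.637 g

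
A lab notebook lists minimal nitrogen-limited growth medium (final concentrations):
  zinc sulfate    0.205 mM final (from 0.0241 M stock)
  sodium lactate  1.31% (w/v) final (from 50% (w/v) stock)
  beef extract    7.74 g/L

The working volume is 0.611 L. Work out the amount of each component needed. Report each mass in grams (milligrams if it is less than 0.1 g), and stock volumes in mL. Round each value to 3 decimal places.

Working volume: 0.611 L.
zinc sulfate: V = C2·V2/C1 = 0.205 mM × 611 mL ÷ 24.1 mM = 5.197 mL
sodium lactate: dilute stock: 1.31% ÷ 50% × 611 mL = 16.008 mL
beef extract: 7.74 g/L × 0.611 L = 4.729 g

zinc sulfate 5.197 mL; sodium lactate 16.008 mL; beef extract 4.729 g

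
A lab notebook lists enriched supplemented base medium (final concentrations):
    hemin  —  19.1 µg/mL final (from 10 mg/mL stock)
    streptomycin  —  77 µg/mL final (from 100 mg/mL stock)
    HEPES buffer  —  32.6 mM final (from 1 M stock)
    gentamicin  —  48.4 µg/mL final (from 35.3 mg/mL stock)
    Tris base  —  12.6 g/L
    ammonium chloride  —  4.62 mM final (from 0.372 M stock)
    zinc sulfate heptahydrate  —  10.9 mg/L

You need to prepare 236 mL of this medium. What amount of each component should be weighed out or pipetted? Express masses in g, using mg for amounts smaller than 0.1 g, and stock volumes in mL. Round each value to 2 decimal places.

hemin 0.45 mL; streptomycin 0.18 mL; HEPES buffer 7.69 mL; gentamicin 0.32 mL; Tris base 2.97 g; ammonium chloride 2.93 mL; zinc sulfate heptahydrate 2.57 mg

Working volume: 236 mL = 0.236 L.
hemin: V = C2·V2/C1 = 19.1 µg/mL × 236 mL ÷ 10000 µg/mL = 0.45 mL
streptomycin: V = C2·V2/C1 = 77 µg/mL × 236 mL ÷ 100000 µg/mL = 0.18 mL
HEPES buffer: V = C2·V2/C1 = 32.6 mM × 236 mL ÷ 1000 mM = 7.69 mL
gentamicin: C1V1 = C2V2 → 48.4 µg/mL × 236 mL ÷ 35300 µg/mL = 0.32 mL
Tris base: 12.6 g/L × 0.236 L = 2.97 g
ammonium chloride: V = C2·V2/C1 = 4.62 mM × 236 mL ÷ 372 mM = 2.93 mL
zinc sulfate heptahydrate: 10.9 mg/L × 0.236 L = 2.57 mg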